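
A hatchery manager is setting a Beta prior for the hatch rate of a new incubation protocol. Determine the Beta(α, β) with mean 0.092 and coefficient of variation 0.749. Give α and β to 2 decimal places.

σ = CV·μ = 0.749×0.092 = 0.06891, so σ² = 0.004748.
s+1 = μ(1−μ)/σ² = 0.083536/0.004748 = 17.5928, so s = α+β = 16.5928.
α = μs = 1.53, β = (1−μ)s = 15.07.

α = 1.53, β = 15.07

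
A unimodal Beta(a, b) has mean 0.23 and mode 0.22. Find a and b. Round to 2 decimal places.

With s = a+b: μ = a/s and mode = (a−1)/(s−2). Eliminating a = μs,
μs − 1 = m(s−2) ⇒ s(μ−m) = 1−2m ⇒ s = 0.56/0.01 = 56.0000.
So a = μs = 12.88, b = (1−μ)s = 43.12.

a = 12.88, b = 43.12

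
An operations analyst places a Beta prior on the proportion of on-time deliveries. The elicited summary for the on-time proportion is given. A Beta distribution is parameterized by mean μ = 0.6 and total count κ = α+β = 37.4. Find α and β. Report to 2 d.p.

Split κ in proportion μ : (1−μ): α = 0.6·37.4 = 22.44, β = 37.4 − 22.44 = 14.96.

α = 22.44, β = 14.96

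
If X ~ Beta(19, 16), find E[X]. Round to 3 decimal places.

E[X] = α/(α+β) = 19/35 = 0.543.

0.543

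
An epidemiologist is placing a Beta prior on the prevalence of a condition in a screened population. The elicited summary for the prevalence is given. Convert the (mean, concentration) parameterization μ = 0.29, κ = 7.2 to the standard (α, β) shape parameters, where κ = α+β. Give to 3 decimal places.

α = 2.088, β = 5.112

Split κ in proportion μ : (1−μ): α = 0.29·7.2 = 2.088, β = 7.2 − 2.088 = 5.112.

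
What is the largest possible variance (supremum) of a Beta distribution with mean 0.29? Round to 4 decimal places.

Var = μ(1−μ)/(α+β+1), which approaches μ(1−μ) as α+β → 0.
So the supremum is μ(1−μ) = 0.29×0.71 = 0.2059.

0.2059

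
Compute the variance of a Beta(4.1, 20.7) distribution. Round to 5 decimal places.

0.00535

Var = αβ/[(α+β)²(α+β+1)] = (4.1×20.7)/(24.8²×25.8) = 84.87/15868.032 = 0.00535.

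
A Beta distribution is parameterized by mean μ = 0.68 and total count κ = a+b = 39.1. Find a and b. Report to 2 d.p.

Split κ in proportion μ : (1−μ): a = 0.68·39.1 = 26.59, b = 39.1 − 26.59 = 12.51.

a = 26.59, b = 12.51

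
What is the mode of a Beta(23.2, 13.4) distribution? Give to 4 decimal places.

0.6416

With α,β > 1, mode = (α−1)/(α+β−2) = 22.2/34.6 = 0.6416.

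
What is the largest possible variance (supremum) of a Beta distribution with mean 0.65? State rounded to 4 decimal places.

0.2275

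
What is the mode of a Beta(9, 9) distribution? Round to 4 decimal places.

0.5000

With α,β > 1, mode = (α−1)/(α+β−2) = 8/16 = 0.5000.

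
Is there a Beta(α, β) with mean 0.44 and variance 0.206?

Yes

For any Beta, Var(X) < E[X]·(1−E[X]).
Here μ(1−μ) = 0.44×0.56 = 0.2464, and 0.206 < 0.2464.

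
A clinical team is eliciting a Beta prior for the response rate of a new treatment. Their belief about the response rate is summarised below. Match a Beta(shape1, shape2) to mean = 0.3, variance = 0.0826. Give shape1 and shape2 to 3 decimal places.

Write ν = shape1+shape2; then shape1 = μν and Var = μ(1−μ)/(ν+1).
ν = μ(1−μ)/Var − 1 = 0.21/0.0826 − 1 = 1.5424.
shape1 = 0.3·1.5424 = 0.463, shape2 = 0.7·1.5424 = 1.080.

shape1 = 0.463, shape2 = 1.080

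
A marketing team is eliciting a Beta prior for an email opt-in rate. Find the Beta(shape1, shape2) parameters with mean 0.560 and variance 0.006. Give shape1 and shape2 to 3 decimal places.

By moment matching, shape1+shape2 = μ(1−μ)/σ² − 1 = (0.560·0.440)/0.006 − 1 = 41.0667 − 1 = 40.0667.
Since shape1/(shape1+shape2) = μ, shape1 = 0.560·40.0667 = 22.437 and shape2 = 0.440·40.0667 = 17.629.

shape1 = 22.437, shape2 = 17.629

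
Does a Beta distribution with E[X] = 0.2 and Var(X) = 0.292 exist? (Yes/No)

No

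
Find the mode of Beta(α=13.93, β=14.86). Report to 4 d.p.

0.4826

The density x^(α−1)(1−x)^(β−1) is maximised at (α−1)/(α+β−2) = 12.93/26.79 = 0.4826.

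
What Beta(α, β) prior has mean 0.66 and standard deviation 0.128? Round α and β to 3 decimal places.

α = 8.380, β = 4.317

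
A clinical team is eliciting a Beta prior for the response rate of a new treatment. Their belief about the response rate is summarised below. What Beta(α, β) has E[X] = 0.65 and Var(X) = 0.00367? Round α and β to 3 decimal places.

α = 39.643, β = 21.346

By moment matching, α+β = μ(1−μ)/σ² − 1 = (0.65·0.35)/0.00367 − 1 = 61.9891 − 1 = 60.9891.
Since α/(α+β) = μ, α = 0.65·60.9891 = 39.643 and β = 0.35·60.9891 = 21.346.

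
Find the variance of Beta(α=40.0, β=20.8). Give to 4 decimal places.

μ = 40.0/60.8 = 0.657895; Var = μ(1−μ)/(α+β+1) = 0.2250693/61.8 = 0.0036.

0.0036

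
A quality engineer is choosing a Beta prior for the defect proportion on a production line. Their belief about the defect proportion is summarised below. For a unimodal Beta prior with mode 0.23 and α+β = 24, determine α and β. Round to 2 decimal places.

Since the density peak of Beta(α,β) is at (α−1)/(α+β−2),
α = 1 + 0.23(24−2) = 6.06 and β = 24 − 6.06 = 17.94.

α = 6.06, β = 17.94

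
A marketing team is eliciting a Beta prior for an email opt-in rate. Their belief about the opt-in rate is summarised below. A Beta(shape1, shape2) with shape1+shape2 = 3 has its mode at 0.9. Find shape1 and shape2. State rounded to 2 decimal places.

Mode = (shape1−1)/(κ−2) with κ = shape1+shape2, so shape1−1 = 0.9·1 = 0.90.
shape1 = 1.90; shape2 = κ − shape1 = 1.10.

shape1 = 1.90, shape2 = 1.10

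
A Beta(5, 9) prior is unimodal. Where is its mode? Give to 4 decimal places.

With α,β > 1, mode = (α−1)/(α+β−2) = 4/12 = 0.3333.

0.3333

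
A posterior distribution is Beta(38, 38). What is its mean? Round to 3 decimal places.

The Beta mean is α/(α+β) = 38/(38+38) = 0.500.

0.500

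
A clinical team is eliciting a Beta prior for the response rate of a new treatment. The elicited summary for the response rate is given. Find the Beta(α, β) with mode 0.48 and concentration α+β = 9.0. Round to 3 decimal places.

For α,β>1 the mode is (α−1)/(α+β−2), so α = mode·(κ−2)+1 = 0.48×7.0+1 = 4.360.
And β = (1−mode)·(κ−2)+1 = 0.52×7.0+1 = 4.640.

α = 4.360, β = 4.640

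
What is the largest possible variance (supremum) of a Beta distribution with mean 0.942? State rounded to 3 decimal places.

For fixed mean μ the Beta variance is μ(1−μ)/(α+β+1), increasing as α+β decreases.
Its least upper bound (not attained) is μ(1−μ) = 0.942·0.058 = 0.055.

0.055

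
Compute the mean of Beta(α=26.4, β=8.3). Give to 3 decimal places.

0.761

E[X] = α/(α+β) = 26.4/34.7 = 0.761.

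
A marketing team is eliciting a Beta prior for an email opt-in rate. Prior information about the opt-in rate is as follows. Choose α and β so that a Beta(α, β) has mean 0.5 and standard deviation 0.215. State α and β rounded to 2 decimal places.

First σ² = 0.046225. Setting α = μn, β = (1−μ)n with n = α+β,
μ(1−μ)/(n+1) = 0.046225 ⇒ n+1 = 0.25/0.046225 = 5.4083 ⇒ n = 4.4083.
Hence α = 0.5×4.4083 = 2.20, β = 0.5×4.4083 = 2.20.

α = 2.20, β = 2.20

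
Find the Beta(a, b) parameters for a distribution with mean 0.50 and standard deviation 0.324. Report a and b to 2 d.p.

Variance = 0.324² = 0.104976. The moment-matching identity a+b = μ(1−μ)/Var − 1 gives
a+b = 0.2500/0.104976 − 1 = 1.3815, so a = μ·1.3815 = 0.69 and b = (1−μ)·1.3815 = 0.69.

a = 0.69, b = 0.69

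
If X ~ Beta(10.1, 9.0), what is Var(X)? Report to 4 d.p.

μ = 10.1/19.1 = 0.528796; Var = μ(1−μ)/(α+β+1) = 0.2491708/20.1 = 0.0124.

0.0124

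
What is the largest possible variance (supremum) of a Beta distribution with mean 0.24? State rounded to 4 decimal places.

0.1824

For fixed mean μ the Beta variance is μ(1−μ)/(α+β+1), increasing as α+β decreases.
Its least upper bound (not attained) is μ(1−μ) = 0.24·0.76 = 0.1824.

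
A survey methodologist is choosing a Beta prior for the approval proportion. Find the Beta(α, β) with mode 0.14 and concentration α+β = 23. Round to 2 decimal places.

For α,β>1 the mode is (α−1)/(α+β−2), so α = mode·(κ−2)+1 = 0.14×21+1 = 3.94.
And β = (1−mode)·(κ−2)+1 = 0.86×21+1 = 19.06.

α = 3.94, β = 19.06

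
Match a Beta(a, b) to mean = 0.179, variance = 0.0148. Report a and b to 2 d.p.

a = 1.60, b = 7.33

By moment matching, a+b = μ(1−μ)/σ² − 1 = (0.179·0.821)/0.0148 − 1 = 9.9297 − 1 = 8.9297.
Since a/(a+b) = μ, a = 0.179·8.9297 = 1.60 and b = 0.821·8.9297 = 7.33.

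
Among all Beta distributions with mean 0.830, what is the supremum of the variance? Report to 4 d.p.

0.1411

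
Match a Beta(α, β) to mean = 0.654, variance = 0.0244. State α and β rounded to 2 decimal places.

α = 5.41, β = 2.86

By moment matching, α+β = μ(1−μ)/σ² − 1 = (0.654·0.346)/0.0244 − 1 = 9.2739 − 1 = 8.2739.
Since α/(α+β) = μ, α = 0.654·8.2739 = 5.41 and β = 0.346·8.2739 = 2.86.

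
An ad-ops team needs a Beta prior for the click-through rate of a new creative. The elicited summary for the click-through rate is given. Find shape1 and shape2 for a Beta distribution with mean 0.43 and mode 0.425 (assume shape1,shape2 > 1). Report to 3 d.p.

shape1 = 12.900, shape2 = 17.100

With s = shape1+shape2: μ = shape1/s and mode = (shape1−1)/(s−2). Eliminating shape1 = μs,
μs − 1 = m(s−2) ⇒ s(μ−m) = 1−2m ⇒ s = 0.150/0.005 = 30.0000.
So shape1 = μs = 12.900, shape2 = (1−μ)s = 17.100.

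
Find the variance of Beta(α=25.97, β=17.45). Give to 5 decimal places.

0.00541

α+β = 43.42 and αβ = 453.1765, so Var = αβ/[(α+β)²(α+β+1)] = 453.1765/83744.866088 = 0.00541.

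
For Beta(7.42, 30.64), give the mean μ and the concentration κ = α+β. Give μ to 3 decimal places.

μ = 0.195, κ = 38.06

κ = α+β = 7.42+30.64 = 38.06; μ = α/κ = 7.42/38.06 = 0.195.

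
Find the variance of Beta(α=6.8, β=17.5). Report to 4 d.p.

μ = 6.8/24.3 = 0.279835; Var = μ(1−μ)/(α+β+1) = 0.2015275/25.3 = 0.0080.

0.0080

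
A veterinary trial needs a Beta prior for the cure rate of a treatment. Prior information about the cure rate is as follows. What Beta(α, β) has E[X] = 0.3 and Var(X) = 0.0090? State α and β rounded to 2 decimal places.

α = 6.70, β = 15.63

Write ν = α+β; then α = μν and Var = μ(1−μ)/(ν+1).
ν = μ(1−μ)/Var − 1 = 0.21/0.0090 − 1 = 22.3333.
α = 0.3·22.3333 = 6.70, β = 0.7·22.3333 = 15.63.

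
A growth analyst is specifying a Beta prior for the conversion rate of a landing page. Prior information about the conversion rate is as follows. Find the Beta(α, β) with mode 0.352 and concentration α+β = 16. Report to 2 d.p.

α = 5.93, β = 10.07

Mode = (α−1)/(κ−2) with κ = α+β, so α−1 = 0.352·14 = 4.93.
α = 5.93; β = κ − α = 10.07.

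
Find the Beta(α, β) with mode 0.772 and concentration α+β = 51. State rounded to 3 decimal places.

α = 38.828, β = 12.172

For α,β>1 the mode is (α−1)/(α+β−2), so α = mode·(κ−2)+1 = 0.772×49+1 = 38.828.
And β = (1−mode)·(κ−2)+1 = 0.228×49+1 = 12.172.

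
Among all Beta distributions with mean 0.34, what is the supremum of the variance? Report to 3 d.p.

For fixed mean μ the Beta variance is μ(1−μ)/(α+β+1), increasing as α+β decreases.
Its least upper bound (not attained) is μ(1−μ) = 0.34·0.66 = 0.224.

0.224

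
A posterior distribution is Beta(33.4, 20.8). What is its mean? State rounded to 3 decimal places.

0.616

E[X] = α/(α+β) = 33.4/54.2 = 0.616.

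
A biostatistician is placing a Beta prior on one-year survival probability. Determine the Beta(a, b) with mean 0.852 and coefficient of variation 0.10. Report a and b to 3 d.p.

a = 13.948, b = 2.423

Var = (CV·μ)² = (0.10×0.852)² = 0.007259.
a+b = μ(1−μ)/Var − 1 = 0.126096/0.007259 − 1 = 16.3709.
Thus a = 0.852·16.3709 = 13.948 and b = 0.148·16.3709 = 2.423.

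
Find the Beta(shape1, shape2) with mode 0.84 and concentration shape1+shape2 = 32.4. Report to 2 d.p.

shape1 = 26.54, shape2 = 5.86

Since the density peak of Beta(shape1,shape2) is at (shape1−1)/(shape1+shape2−2),
shape1 = 1 + 0.84(32.4−2) = 26.54 and shape2 = 32.4 − 26.54 = 5.86.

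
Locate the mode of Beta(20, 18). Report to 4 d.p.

0.5278

The density x^(α−1)(1−x)^(β−1) is maximised at (α−1)/(α+β−2) = 19/36 = 0.5278.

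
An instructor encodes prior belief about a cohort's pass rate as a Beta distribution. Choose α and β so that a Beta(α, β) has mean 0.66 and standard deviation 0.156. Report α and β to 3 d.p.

σ² = 0.156² = 0.024336.
With s = α+β, Var = μ(1−μ)/(s+1), so s+1 = (0.66×0.34)/0.024336 = 9.2209 and s = 8.2209.
α = μs = 5.426, β = (1−μ)s = 2.795.

α = 5.426, β = 2.795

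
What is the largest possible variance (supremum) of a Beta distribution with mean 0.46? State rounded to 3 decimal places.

0.248

For fixed mean μ the Beta variance is μ(1−μ)/(α+β+1), increasing as α+β decreases.
Its least upper bound (not attained) is μ(1−μ) = 0.46·0.54 = 0.248.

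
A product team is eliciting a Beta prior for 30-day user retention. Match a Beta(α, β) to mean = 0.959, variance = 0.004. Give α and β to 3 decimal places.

By moment matching, α+β = μ(1−μ)/σ² − 1 = (0.959·0.041)/0.004 − 1 = 9.8298 − 1 = 8.8298.
Since α/(α+β) = μ, α = 0.959·8.8298 = 8.468 and β = 0.041·8.8298 = 0.362.

α = 8.468, β = 0.362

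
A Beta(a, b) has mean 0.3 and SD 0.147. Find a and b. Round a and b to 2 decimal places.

a = 2.62, b = 6.10

σ² = 0.147² = 0.021609.
With s = a+b, Var = μ(1−μ)/(s+1), so s+1 = (0.3×0.7)/0.021609 = 9.7182 and s = 8.7182.
a = μs = 2.62, b = (1−μ)s = 6.10.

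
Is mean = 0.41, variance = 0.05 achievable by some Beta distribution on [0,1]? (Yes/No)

For any Beta, Var(X) < E[X]·(1−E[X]).
Here μ(1−μ) = 0.41×0.59 = 0.2419, and 0.05 < 0.2419.

Yes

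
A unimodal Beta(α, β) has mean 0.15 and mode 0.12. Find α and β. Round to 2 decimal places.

With s = α+β: μ = α/s and mode = (α−1)/(s−2). Eliminating α = μs,
μs − 1 = m(s−2) ⇒ s(μ−m) = 1−2m ⇒ s = 0.76/0.03 = 25.3333.
So α = μs = 3.80, β = (1−μ)s = 21.53.

α = 3.80, β = 21.53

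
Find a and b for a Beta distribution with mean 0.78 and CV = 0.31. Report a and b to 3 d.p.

σ = CV·μ = 0.31×0.78 = 0.24180, so σ² = 0.058467.
s+1 = μ(1−μ)/σ² = 0.1716/0.058467 = 2.9350, so s = a+b = 1.9350.
a = μs = 1.509, b = (1−μ)s = 0.426.

a = 1.509, b = 0.426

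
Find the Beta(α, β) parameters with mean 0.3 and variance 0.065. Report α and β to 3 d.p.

α = 0.669, β = 1.562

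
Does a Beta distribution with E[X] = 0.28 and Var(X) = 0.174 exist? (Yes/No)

Yes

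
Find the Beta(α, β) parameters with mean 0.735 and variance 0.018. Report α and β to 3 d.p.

α = 7.218, β = 2.603

Write ν = α+β; then α = μν and Var = μ(1−μ)/(ν+1).
ν = μ(1−μ)/Var − 1 = 0.194775/0.018 − 1 = 9.8208.
α = 0.735·9.8208 = 7.218, β = 0.265·9.8208 = 2.603.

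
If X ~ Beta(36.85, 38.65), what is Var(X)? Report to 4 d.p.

0.0033

μ = 36.85/75.50 = 0.488079; Var = μ(1−μ)/(α+β+1) = 0.2498579/76.50 = 0.0033.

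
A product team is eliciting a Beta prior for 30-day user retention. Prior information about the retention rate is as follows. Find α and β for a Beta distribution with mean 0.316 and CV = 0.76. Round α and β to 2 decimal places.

α = 0.87, β = 1.88

σ = CV·μ = 0.76×0.316 = 0.24016, so σ² = 0.057677.
s+1 = μ(1−μ)/σ² = 0.216144/0.057677 = 3.7475, so s = α+β = 2.7475.
α = μs = 0.87, β = (1−μ)s = 1.88.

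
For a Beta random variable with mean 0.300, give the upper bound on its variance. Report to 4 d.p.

For fixed mean μ the Beta variance is μ(1−μ)/(α+β+1), increasing as α+β decreases.
Its least upper bound (not attained) is μ(1−μ) = 0.300·0.700 = 0.2100.

0.2100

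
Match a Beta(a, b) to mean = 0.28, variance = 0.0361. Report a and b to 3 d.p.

a = 1.284, b = 3.301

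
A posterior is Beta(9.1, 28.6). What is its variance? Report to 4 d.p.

μ = 9.1/37.7 = 0.241379; Var = μ(1−μ)/(α+β+1) = 0.1831153/38.7 = 0.0047.

0.0047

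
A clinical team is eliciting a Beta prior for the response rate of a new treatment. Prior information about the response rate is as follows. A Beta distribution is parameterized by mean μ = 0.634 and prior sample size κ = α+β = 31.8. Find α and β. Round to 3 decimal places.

α = 20.161, β = 11.639

Split κ in proportion μ : (1−μ): α = 0.634·31.8 = 20.161, β = 31.8 − 20.161 = 11.639.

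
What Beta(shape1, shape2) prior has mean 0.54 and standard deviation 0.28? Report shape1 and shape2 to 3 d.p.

Variance = 0.28² = 0.0784. The moment-matching identity shape1+shape2 = μ(1−μ)/Var − 1 gives
shape1+shape2 = 0.2484/0.0784 − 1 = 2.1684, so shape1 = μ·2.1684 = 1.171 and shape2 = (1−μ)·2.1684 = 0.997.

shape1 = 1.171, shape2 = 0.997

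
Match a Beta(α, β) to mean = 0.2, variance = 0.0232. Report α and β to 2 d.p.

α = 1.18, β = 4.72

Let s = α+β. The Beta variance is μ(1−μ)/(s+1).
So s+1 = μ(1−μ)/σ² = (0.2×0.8)/0.0232 = 0.16/0.0232 = 6.8966, giving s = 5.8966.
Then α = μs = 0.2×5.8966 = 1.18 and β = (1−μ)s = 0.8×5.8966 = 4.72.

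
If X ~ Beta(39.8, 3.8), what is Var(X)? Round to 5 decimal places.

μ = 39.8/43.6 = 0.912844; Var = μ(1−μ)/(α+β+1) = 0.0795598/44.6 = 0.00178.

0.00178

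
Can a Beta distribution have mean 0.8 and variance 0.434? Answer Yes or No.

For any Beta, Var(X) < E[X]·(1−E[X]).
Here μ(1−μ) = 0.8×0.2 = 0.16, and 0.434 ≥ 0.16.

No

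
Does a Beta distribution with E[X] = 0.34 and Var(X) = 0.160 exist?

Yes

A Beta with mean μ has variance μ(1−μ)/(α+β+1) < μ(1−μ).
Here μ(1−μ) = 0.34×0.66 = 0.2244, and 0.160 < 0.2244.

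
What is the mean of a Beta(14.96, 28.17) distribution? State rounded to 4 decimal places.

0.3469

E[X] = α/(α+β) = 14.96/43.13 = 0.3469.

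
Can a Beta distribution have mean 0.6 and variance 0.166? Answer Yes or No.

A Beta with mean μ has variance μ(1−μ)/(α+β+1) < μ(1−μ).
Here μ(1−μ) = 0.6×0.4 = 0.24, and 0.166 < 0.24.

Yes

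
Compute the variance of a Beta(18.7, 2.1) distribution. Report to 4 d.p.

0.0042

Var = αβ/[(α+β)²(α+β+1)] = (18.7×2.1)/(20.8²×21.8) = 39.27/9431.552 = 0.0042.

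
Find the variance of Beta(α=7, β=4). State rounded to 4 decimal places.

0.0193

Var = αβ/[(α+β)²(α+β+1)] = (7×4)/(11²×12) = 28/1452 = 0.0193.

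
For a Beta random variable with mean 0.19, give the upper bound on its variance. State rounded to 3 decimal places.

For fixed mean μ the Beta variance is μ(1−μ)/(α+β+1), increasing as α+β decreases.
Its least upper bound (not attained) is μ(1−μ) = 0.19·0.81 = 0.154.

0.154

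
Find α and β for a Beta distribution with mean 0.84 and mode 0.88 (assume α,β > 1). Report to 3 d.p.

Let s = α+β. Mean gives α = μs = 0.84s; mode gives (α−1)/(s−2) = 0.88.
Substituting: 0.84s − 1 = 0.88(s−2) = 0.88s − 1.76, so -0.04s = -0.76 and s = 19.0000.
Then α = 0.84×19.0000 = 15.960 and β = s−α = 3.040.

α = 15.960, β = 3.040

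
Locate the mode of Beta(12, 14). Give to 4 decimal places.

With α,β > 1, mode = (α−1)/(α+β−2) = 11/24 = 0.4583.

0.4583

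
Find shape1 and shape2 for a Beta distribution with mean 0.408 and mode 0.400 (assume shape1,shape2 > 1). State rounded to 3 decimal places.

With s = shape1+shape2: μ = shape1/s and mode = (shape1−1)/(s−2). Eliminating shape1 = μs,
μs − 1 = m(s−2) ⇒ s(μ−m) = 1−2m ⇒ s = 0.200/0.008 = 25.0000.
So shape1 = μs = 10.200, shape2 = (1−μ)s = 14.800.

shape1 = 10.200, shape2 = 14.800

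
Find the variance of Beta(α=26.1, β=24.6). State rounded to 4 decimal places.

μ = 26.1/50.7 = 0.514793; Var = μ(1−μ)/(α+β+1) = 0.2497812/51.7 = 0.0048.

0.0048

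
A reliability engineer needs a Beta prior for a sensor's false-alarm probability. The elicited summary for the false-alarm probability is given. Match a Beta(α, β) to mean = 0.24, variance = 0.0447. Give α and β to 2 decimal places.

α = 0.74, β = 2.34

Write ν = α+β; then α = μν and Var = μ(1−μ)/(ν+1).
ν = μ(1−μ)/Var − 1 = 0.1824/0.0447 − 1 = 3.0805.
α = 0.24·3.0805 = 0.74, β = 0.76·3.0805 = 2.34.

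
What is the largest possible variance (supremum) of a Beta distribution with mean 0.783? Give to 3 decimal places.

0.170

Var = μ(1−μ)/(α+β+1), which approaches μ(1−μ) as α+β → 0.
So the supremum is μ(1−μ) = 0.783×0.217 = 0.170.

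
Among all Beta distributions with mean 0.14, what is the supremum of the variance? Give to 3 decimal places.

0.120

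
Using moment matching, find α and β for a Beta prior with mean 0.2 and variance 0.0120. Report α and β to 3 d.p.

α = 2.467, β = 9.867

Write ν = α+β; then α = μν and Var = μ(1−μ)/(ν+1).
ν = μ(1−μ)/Var − 1 = 0.16/0.0120 − 1 = 12.3333.
α = 0.2·12.3333 = 2.467, β = 0.8·12.3333 = 9.867.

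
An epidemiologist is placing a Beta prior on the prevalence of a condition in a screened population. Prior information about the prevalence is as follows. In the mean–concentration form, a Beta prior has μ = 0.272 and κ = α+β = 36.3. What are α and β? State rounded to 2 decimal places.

α = 9.87, β = 26.43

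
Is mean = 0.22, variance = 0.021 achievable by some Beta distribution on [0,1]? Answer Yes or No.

For any Beta, Var(X) < E[X]·(1−E[X]).
Here μ(1−μ) = 0.22×0.78 = 0.1716, and 0.021 < 0.1716.

Yes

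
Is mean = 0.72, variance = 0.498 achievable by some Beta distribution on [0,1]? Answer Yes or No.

A Beta with mean μ has variance μ(1−μ)/(α+β+1) < μ(1−μ).
Here μ(1−μ) = 0.72×0.28 = 0.2016, and 0.498 ≥ 0.2016.

No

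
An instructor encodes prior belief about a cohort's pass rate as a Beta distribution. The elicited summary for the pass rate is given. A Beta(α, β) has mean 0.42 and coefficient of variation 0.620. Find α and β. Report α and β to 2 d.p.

Var = (CV·μ)² = (0.620×0.42)² = 0.067808.
α+β = μ(1−μ)/Var − 1 = 0.2436/0.067808 − 1 = 2.5925.
Thus α = 0.42·2.5925 = 1.09 and β = 0.58·2.5925 = 1.50.

α = 1.09, β = 1.50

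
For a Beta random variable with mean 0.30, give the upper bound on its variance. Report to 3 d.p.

0.210

For fixed mean μ the Beta variance is μ(1−μ)/(α+β+1), increasing as α+β decreases.
Its least upper bound (not attained) is μ(1−μ) = 0.30·0.70 = 0.210.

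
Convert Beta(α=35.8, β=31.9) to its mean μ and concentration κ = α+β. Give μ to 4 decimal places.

μ = 0.5288, κ = 67.7

κ = α+β = 35.8+31.9 = 67.7; μ = α/κ = 35.8/67.7 = 0.5288.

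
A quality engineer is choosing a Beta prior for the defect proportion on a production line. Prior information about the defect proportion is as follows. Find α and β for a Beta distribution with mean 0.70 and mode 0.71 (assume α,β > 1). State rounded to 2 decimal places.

α = 29.40, β = 12.60

With s = α+β: μ = α/s and mode = (α−1)/(s−2). Eliminating α = μs,
μs − 1 = m(s−2) ⇒ s(μ−m) = 1−2m ⇒ s = -0.42/-0.01 = 42.0000.
So α = μs = 29.40, β = (1−μ)s = 12.60.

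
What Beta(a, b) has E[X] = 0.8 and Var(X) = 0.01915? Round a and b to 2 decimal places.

Write ν = a+b; then a = μν and Var = μ(1−μ)/(ν+1).
ν = μ(1−μ)/Var − 1 = 0.16/0.01915 − 1 = 7.3551.
a = 0.8·7.3551 = 5.88, b = 0.2·7.3551 = 1.47.

a = 5.88, b = 1.47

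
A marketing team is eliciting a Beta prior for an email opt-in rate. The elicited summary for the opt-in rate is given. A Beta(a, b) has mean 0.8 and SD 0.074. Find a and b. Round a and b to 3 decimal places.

a = 22.575, b = 5.644

Variance = 0.074² = 0.005476. The moment-matching identity a+b = μ(1−μ)/Var − 1 gives
a+b = 0.16/0.005476 − 1 = 28.2184, so a = μ·28.2184 = 22.575 and b = (1−μ)·28.2184 = 5.644.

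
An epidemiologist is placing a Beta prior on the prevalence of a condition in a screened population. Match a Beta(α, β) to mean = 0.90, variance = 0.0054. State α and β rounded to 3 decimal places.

α = 14.100, β = 1.567

By moment matching, α+β = μ(1−μ)/σ² − 1 = (0.90·0.10)/0.0054 − 1 = 16.6667 − 1 = 15.6667.
Since α/(α+β) = μ, α = 0.90·15.6667 = 14.100 and β = 0.10·15.6667 = 1.567.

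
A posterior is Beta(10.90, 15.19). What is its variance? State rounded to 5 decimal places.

α+β = 26.09 and αβ = 165.5710, so Var = αβ/[(α+β)²(α+β+1)] = 165.5710/18439.840629 = 0.00898.

0.00898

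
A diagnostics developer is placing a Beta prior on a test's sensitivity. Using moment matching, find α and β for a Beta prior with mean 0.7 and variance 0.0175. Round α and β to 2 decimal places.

Write ν = α+β; then α = μν and Var = μ(1−μ)/(ν+1).
ν = μ(1−μ)/Var − 1 = 0.21/0.0175 − 1 = 11.0000.
α = 0.7·11.0000 = 7.70, β = 0.3·11.0000 = 3.30.

α = 7.70, β = 3.30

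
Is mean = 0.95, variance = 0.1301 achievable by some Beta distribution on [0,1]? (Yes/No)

No

For any Beta, Var(X) < E[X]·(1−E[X]).
Here μ(1−μ) = 0.95×0.05 = 0.0475, and 0.1301 ≥ 0.0475.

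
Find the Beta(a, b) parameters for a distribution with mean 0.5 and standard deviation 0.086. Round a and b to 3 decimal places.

σ² = 0.086² = 0.007396.
With s = a+b, Var = μ(1−μ)/(s+1), so s+1 = (0.5×0.5)/0.007396 = 33.8021 and s = 32.8021.
a = μs = 16.401, b = (1−μ)s = 16.401.

a = 16.401, b = 16.401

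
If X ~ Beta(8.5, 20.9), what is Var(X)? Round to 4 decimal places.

0.0068

α+β = 29.4 and αβ = 177.65, so Var = αβ/[(α+β)²(α+β+1)] = 177.65/26276.544 = 0.0068.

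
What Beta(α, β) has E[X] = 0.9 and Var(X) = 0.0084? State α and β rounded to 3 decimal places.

α = 8.743, β = 0.971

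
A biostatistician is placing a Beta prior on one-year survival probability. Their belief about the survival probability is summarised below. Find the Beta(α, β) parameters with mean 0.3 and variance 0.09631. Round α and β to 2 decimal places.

α = 0.35, β = 0.83

Write ν = α+β; then α = μν and Var = μ(1−μ)/(ν+1).
ν = μ(1−μ)/Var − 1 = 0.21/0.09631 − 1 = 1.1805.
α = 0.3·1.1805 = 0.35, β = 0.7·1.1805 = 0.83.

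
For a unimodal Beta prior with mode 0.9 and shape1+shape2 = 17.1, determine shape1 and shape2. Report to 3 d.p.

Since the density peak of Beta(shape1,shape2) is at (shape1−1)/(shape1+shape2−2),
shape1 = 1 + 0.9(17.1−2) = 14.590 and shape2 = 17.1 − 14.590 = 2.510.

shape1 = 14.590, shape2 = 2.510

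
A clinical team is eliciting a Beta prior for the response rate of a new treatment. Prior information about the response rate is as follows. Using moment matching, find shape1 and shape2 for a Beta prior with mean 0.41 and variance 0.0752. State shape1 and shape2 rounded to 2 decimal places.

shape1 = 0.91, shape2 = 1.31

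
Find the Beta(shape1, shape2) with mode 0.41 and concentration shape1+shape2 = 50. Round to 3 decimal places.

shape1 = 20.680, shape2 = 29.320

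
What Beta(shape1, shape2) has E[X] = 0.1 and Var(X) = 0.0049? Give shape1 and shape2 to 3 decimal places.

By moment matching, shape1+shape2 = μ(1−μ)/σ² − 1 = (0.1·0.9)/0.0049 − 1 = 18.3673 − 1 = 17.3673.
Since shape1/(shape1+shape2) = μ, shape1 = 0.1·17.3673 = 1.737 and shape2 = 0.9·17.3673 = 15.631.

shape1 = 1.737, shape2 = 15.631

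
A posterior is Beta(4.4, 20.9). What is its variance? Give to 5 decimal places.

0.00546

μ = 4.4/25.3 = 0.173913; Var = μ(1−μ)/(α+β+1) = 0.1436673/26.3 = 0.00546.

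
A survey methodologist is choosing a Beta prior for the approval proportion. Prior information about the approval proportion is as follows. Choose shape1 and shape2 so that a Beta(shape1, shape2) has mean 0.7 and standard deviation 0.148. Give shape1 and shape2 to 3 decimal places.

First σ² = 0.021904. Setting shape1 = μn, shape2 = (1−μ)n with n = shape1+shape2,
μ(1−μ)/(n+1) = 0.021904 ⇒ n+1 = 0.21/0.021904 = 9.5873 ⇒ n = 8.5873.
Hence shape1 = 0.7×8.5873 = 6.011, shape2 = 0.3×8.5873 = 2.576.

shape1 = 6.011, shape2 = 2.576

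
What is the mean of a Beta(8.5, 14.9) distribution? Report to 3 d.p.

0.363

The Beta mean is α/(α+β) = 8.5/(8.5+14.9) = 0.363.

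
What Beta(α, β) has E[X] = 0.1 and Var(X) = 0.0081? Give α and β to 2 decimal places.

α = 1.01, β = 9.10

Let s = α+β. The Beta variance is μ(1−μ)/(s+1).
So s+1 = μ(1−μ)/σ² = (0.1×0.9)/0.0081 = 0.09/0.0081 = 11.1111, giving s = 10.1111.
Then α = μs = 0.1×10.1111 = 1.01 and β = (1−μ)s = 0.9×10.1111 = 9.10.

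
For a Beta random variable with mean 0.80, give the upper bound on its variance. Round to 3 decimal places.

Var = μ(1−μ)/(α+β+1), which approaches μ(1−μ) as α+β → 0.
So the supremum is μ(1−μ) = 0.80×0.20 = 0.160.

0.160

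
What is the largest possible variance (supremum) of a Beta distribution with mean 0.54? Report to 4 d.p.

For fixed mean μ the Beta variance is μ(1−μ)/(α+β+1), increasing as α+β decreases.
Its least upper bound (not attained) is μ(1−μ) = 0.54·0.46 = 0.2484.

0.2484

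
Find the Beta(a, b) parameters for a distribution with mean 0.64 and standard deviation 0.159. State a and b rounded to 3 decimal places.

Variance = 0.159² = 0.025281. The moment-matching identity a+b = μ(1−μ)/Var − 1 gives
a+b = 0.2304/0.025281 − 1 = 8.1136, so a = μ·8.1136 = 5.193 and b = (1−μ)·8.1136 = 2.921.

a = 5.193, b = 2.921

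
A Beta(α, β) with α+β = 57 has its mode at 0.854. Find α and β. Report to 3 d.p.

Mode = (α−1)/(κ−2) with κ = α+β, so α−1 = 0.854·55 = 46.970.
α = 47.970; β = κ − α = 9.030.

α = 47.970, β = 9.030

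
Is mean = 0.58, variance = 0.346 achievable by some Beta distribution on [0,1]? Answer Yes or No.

The Beta variance bound is σ² < μ(1−μ).
Here μ(1−μ) = 0.58×0.42 = 0.2436, and 0.346 ≥ 0.2436.

No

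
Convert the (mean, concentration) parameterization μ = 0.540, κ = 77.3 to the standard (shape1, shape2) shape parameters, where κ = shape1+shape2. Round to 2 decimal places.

Split κ in proportion μ : (1−μ): shape1 = 0.540·77.3 = 41.74, shape2 = 77.3 − 41.74 = 35.56.

shape1 = 41.74, shape2 = 35.56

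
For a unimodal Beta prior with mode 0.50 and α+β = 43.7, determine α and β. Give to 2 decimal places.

α = 21.85, β = 21.85

Since the density peak of Beta(α,β) is at (α−1)/(α+β−2),
α = 1 + 0.50(43.7−2) = 21.85 and β = 43.7 − 21.85 = 21.85.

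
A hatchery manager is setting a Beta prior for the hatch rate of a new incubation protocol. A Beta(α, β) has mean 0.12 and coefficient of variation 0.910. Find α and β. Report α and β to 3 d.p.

α = 0.943, β = 6.913

σ = CV·μ = 0.910×0.12 = 0.10920, so σ² = 0.011925.
s+1 = μ(1−μ)/σ² = 0.1056/0.011925 = 8.8556, so s = α+β = 7.8556.
α = μs = 0.943, β = (1−μ)s = 6.913.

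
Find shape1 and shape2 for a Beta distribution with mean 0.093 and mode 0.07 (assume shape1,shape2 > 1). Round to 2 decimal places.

shape1 = 3.48, shape2 = 33.91

Let s = shape1+shape2. Mean gives shape1 = μs = 0.093s; mode gives (shape1−1)/(s−2) = 0.07.
Substituting: 0.093s − 1 = 0.07(s−2) = 0.07s − 0.14, so 0.023s = 0.86 and s = 37.3913.
Then shape1 = 0.093×37.3913 = 3.48 and shape2 = s−shape1 = 33.91.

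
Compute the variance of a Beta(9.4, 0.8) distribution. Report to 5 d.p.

0.00645

μ = 9.4/10.2 = 0.921569; Var = μ(1−μ)/(α+β+1) = 0.0722799/11.2 = 0.00645.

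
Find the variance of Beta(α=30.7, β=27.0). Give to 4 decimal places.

0.0042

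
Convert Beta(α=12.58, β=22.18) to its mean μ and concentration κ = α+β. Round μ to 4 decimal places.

μ = 0.3619, κ = 34.76

κ = α+β = 12.58+22.18 = 34.76; μ = α/κ = 12.58/34.76 = 0.3619.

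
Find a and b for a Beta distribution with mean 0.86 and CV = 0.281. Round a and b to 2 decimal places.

a = 0.91, b = 0.15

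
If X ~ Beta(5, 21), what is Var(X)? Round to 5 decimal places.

0.00575

α+β = 26 and αβ = 105, so Var = αβ/[(α+β)²(α+β+1)] = 105/18252 = 0.00575.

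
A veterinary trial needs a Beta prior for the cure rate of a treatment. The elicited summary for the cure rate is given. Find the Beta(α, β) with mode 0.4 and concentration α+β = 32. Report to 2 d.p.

For α,β>1 the mode is (α−1)/(α+β−2), so α = mode·(κ−2)+1 = 0.4×30+1 = 13.00.
And β = (1−mode)·(κ−2)+1 = 0.6×30+1 = 19.00.

α = 13.00, β = 19.00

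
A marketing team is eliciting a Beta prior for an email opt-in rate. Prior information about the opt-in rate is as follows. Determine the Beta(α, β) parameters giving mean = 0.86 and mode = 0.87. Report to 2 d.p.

α = 63.64, β = 10.36

With s = α+β: μ = α/s and mode = (α−1)/(s−2). Eliminating α = μs,
μs − 1 = m(s−2) ⇒ s(μ−m) = 1−2m ⇒ s = -0.74/-0.01 = 74.0000.
So α = μs = 63.64, β = (1−μ)s = 10.36.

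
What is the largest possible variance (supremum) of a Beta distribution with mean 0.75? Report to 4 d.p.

0.1875

For fixed mean μ the Beta variance is μ(1−μ)/(α+β+1), increasing as α+β decreases.
Its least upper bound (not attained) is μ(1−μ) = 0.75·0.25 = 0.1875.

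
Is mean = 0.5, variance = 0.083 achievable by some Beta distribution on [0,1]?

A Beta with mean μ has variance μ(1−μ)/(α+β+1) < μ(1−μ).
Here μ(1−μ) = 0.5×0.5 = 0.25, and 0.083 < 0.25.

Yes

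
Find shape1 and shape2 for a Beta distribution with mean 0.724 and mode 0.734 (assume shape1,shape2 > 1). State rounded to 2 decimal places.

shape1 = 33.88, shape2 = 12.92

Let s = shape1+shape2. Mean gives shape1 = μs = 0.724s; mode gives (shape1−1)/(s−2) = 0.734.
Substituting: 0.724s − 1 = 0.734(s−2) = 0.734s − 1.468, so -0.010s = -0.468 and s = 46.8000.
Then shape1 = 0.724×46.8000 = 33.88 and shape2 = s−shape1 = 12.92.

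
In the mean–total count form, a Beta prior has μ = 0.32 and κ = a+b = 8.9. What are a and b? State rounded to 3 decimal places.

a = 2.848, b = 6.052

Split κ in proportion μ : (1−μ): a = 0.32·8.9 = 2.848, b = 8.9 − 2.848 = 6.052.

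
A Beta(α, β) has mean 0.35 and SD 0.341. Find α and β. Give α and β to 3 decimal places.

Variance = 0.341² = 0.116281. The moment-matching identity α+β = μ(1−μ)/Var − 1 gives
α+β = 0.2275/0.116281 − 1 = 0.9565, so α = μ·0.9565 = 0.335 and β = (1−μ)·0.9565 = 0.622.

α = 0.335, β = 0.622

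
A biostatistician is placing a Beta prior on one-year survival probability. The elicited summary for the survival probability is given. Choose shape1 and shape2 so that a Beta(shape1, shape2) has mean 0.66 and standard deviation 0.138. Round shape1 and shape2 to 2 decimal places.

shape1 = 7.12, shape2 = 3.67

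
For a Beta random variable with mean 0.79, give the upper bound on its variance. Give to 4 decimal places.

0.1659

For fixed mean μ the Beta variance is μ(1−μ)/(α+β+1), increasing as α+β decreases.
Its least upper bound (not attained) is μ(1−μ) = 0.79·0.21 = 0.1659.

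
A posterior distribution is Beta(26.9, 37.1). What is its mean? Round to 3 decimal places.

The Beta mean is α/(α+β) = 26.9/(26.9+37.1) = 0.420.

0.420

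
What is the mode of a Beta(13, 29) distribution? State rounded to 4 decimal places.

The density x^(α−1)(1−x)^(β−1) is maximised at (α−1)/(α+β−2) = 12/40 = 0.3000.

0.3000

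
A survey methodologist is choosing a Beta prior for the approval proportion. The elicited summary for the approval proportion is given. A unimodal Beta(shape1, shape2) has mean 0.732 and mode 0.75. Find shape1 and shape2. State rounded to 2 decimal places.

shape1 = 20.33, shape2 = 7.44

With s = shape1+shape2: μ = shape1/s and mode = (shape1−1)/(s−2). Eliminating shape1 = μs,
μs − 1 = m(s−2) ⇒ s(μ−m) = 1−2m ⇒ s = -0.50/-0.018 = 27.7778.
So shape1 = μs = 20.33, shape2 = (1−μ)s = 7.44.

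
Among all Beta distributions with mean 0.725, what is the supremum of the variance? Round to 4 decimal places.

0.1994

For fixed mean μ the Beta variance is μ(1−μ)/(α+β+1), increasing as α+β decreases.
Its least upper bound (not attained) is μ(1−μ) = 0.725·0.275 = 0.1994.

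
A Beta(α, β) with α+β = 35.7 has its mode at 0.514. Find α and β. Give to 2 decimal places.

α = 18.32, β = 17.38

Mode = (α−1)/(κ−2) with κ = α+β, so α−1 = 0.514·33.7 = 17.32.
α = 18.32; β = κ − α = 17.38.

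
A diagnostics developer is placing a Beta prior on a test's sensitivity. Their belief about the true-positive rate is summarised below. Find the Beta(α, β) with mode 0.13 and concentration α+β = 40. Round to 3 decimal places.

For α,β>1 the mode is (α−1)/(α+β−2), so α = mode·(κ−2)+1 = 0.13×38+1 = 5.940.
And β = (1−mode)·(κ−2)+1 = 0.87×38+1 = 34.060.

α = 5.940, β = 34.060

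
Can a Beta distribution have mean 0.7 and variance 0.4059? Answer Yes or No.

A Beta with mean μ has variance μ(1−μ)/(α+β+1) < μ(1−μ).
Here μ(1−μ) = 0.7×0.3 = 0.21, and 0.4059 ≥ 0.21.

No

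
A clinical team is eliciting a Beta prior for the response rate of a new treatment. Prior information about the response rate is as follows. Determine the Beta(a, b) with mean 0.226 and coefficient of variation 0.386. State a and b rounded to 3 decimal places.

a = 4.969, b = 17.017

σ = CV·μ = 0.386×0.226 = 0.08724, so σ² = 0.007610.
s+1 = μ(1−μ)/σ² = 0.174924/0.007610 = 22.9857, so s = a+b = 21.9857.
a = μs = 4.969, b = (1−μ)s = 17.017.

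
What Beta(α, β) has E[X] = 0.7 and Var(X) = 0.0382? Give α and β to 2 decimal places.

By moment matching, α+β = μ(1−μ)/σ² − 1 = (0.7·0.3)/0.0382 − 1 = 5.4974 − 1 = 4.4974.
Since α/(α+β) = μ, α = 0.7·4.4974 = 3.15 and β = 0.3·4.4974 = 1.35.

α = 3.15, β = 1.35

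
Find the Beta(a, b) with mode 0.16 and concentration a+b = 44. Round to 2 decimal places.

For a,b>1 the mode is (a−1)/(a+b−2), so a = mode·(κ−2)+1 = 0.16×42+1 = 7.72.
And b = (1−mode)·(κ−2)+1 = 0.84×42+1 = 36.28.

a = 7.72, b = 36.28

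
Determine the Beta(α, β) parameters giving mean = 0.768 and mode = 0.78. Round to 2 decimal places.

With s = α+β: μ = α/s and mode = (α−1)/(s−2). Eliminating α = μs,
μs − 1 = m(s−2) ⇒ s(μ−m) = 1−2m ⇒ s = -0.56/-0.012 = 46.6667.
So α = μs = 35.84, β = (1−μ)s = 10.83.

α = 35.84, β = 10.83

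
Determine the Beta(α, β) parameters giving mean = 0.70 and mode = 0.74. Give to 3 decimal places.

α = 8.400, β = 3.600

With s = α+β: μ = α/s and mode = (α−1)/(s−2). Eliminating α = μs,
μs − 1 = m(s−2) ⇒ s(μ−m) = 1−2m ⇒ s = -0.48/-0.04 = 12.0000.
So α = μs = 8.400, β = (1−μ)s = 3.600.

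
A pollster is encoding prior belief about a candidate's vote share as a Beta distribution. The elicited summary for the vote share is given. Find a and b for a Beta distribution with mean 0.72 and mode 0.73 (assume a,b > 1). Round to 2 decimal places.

a = 33.12, b = 12.88

With s = a+b: μ = a/s and mode = (a−1)/(s−2). Eliminating a = μs,
μs − 1 = m(s−2) ⇒ s(μ−m) = 1−2m ⇒ s = -0.46/-0.01 = 46.0000.
So a = μs = 33.12, b = (1−μ)s = 12.88.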